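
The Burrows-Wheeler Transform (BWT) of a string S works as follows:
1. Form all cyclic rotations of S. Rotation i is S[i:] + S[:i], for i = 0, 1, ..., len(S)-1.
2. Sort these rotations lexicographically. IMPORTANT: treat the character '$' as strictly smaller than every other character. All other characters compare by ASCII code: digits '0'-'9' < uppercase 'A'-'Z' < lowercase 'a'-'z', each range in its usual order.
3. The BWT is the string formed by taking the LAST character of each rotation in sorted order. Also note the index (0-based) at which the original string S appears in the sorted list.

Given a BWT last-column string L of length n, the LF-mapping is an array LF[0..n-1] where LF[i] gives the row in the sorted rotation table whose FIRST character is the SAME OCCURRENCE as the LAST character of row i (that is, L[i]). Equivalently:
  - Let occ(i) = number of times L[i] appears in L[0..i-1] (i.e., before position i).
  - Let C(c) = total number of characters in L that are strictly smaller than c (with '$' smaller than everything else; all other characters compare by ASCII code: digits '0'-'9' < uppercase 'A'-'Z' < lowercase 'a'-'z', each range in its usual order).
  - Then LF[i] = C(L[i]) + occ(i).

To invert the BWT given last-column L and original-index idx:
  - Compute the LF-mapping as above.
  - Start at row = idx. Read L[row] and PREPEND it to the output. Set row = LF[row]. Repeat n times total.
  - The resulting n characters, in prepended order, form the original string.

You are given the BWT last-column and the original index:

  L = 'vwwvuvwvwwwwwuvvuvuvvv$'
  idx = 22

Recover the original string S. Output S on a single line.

Answer: wvwvvwvwvuwuvwvwuuwvvv$

Derivation:
LF mapping: 5 15 16 6 1 7 17 8 18 19 20 21 22 2 9 10 3 11 4 12 13 14 0
Walk LF starting at row 22, prepending L[row]:
  step 1: row=22, L[22]='$', prepend. Next row=LF[22]=0
  step 2: row=0, L[0]='v', prepend. Next row=LF[0]=5
  step 3: row=5, L[5]='v', prepend. Next row=LF[5]=7
  step 4: row=7, L[7]='v', prepend. Next row=LF[7]=8
  step 5: row=8, L[8]='w', prepend. Next row=LF[8]=18
  step 6: row=18, L[18]='u', prepend. Next row=LF[18]=4
  step 7: row=4, L[4]='u', prepend. Next row=LF[4]=1
  step 8: row=1, L[1]='w', prepend. Next row=LF[1]=15
  step 9: row=15, L[15]='v', prepend. Next row=LF[15]=10
  step 10: row=10, L[10]='w', prepend. Next row=LF[10]=20
  step 11: row=20, L[20]='v', prepend. Next row=LF[20]=13
  step 12: row=13, L[13]='u', prepend. Next row=LF[13]=2
  step 13: row=2, L[2]='w', prepend. Next row=LF[2]=16
  step 14: row=16, L[16]='u', prepend. Next row=LF[16]=3
  step 15: row=3, L[3]='v', prepend. Next row=LF[3]=6
  step 16: row=6, L[6]='w', prepend. Next row=LF[6]=17
  step 17: row=17, L[17]='v', prepend. Next row=LF[17]=11
  step 18: row=11, L[11]='w', prepend. Next row=LF[11]=21
  step 19: row=21, L[21]='v', prepend. Next row=LF[21]=14
  step 20: row=14, L[14]='v', prepend. Next row=LF[14]=9
  step 21: row=9, L[9]='w', prepend. Next row=LF[9]=19
  step 22: row=19, L[19]='v', prepend. Next row=LF[19]=12
  step 23: row=12, L[12]='w', prepend. Next row=LF[12]=22
Reversed output: wvwvvwvwvuwuvwvwuuwvvv$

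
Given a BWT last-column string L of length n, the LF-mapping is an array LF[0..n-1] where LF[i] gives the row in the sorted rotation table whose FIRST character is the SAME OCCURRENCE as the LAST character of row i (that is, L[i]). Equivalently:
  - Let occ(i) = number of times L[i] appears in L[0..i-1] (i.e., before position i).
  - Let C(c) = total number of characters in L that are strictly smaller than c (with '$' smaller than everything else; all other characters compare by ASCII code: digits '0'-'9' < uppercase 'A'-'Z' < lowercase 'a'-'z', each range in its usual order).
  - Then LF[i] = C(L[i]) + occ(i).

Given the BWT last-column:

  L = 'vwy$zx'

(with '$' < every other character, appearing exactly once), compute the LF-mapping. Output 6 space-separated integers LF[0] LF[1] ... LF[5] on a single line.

Char counts: '$':1, 'v':1, 'w':1, 'x':1, 'y':1, 'z':1
C (first-col start): C('$')=0, C('v')=1, C('w')=2, C('x')=3, C('y')=4, C('z')=5
L[0]='v': occ=0, LF[0]=C('v')+0=1+0=1
L[1]='w': occ=0, LF[1]=C('w')+0=2+0=2
L[2]='y': occ=0, LF[2]=C('y')+0=4+0=4
L[3]='$': occ=0, LF[3]=C('$')+0=0+0=0
L[4]='z': occ=0, LF[4]=C('z')+0=5+0=5
L[5]='x': occ=0, LF[5]=C('x')+0=3+0=3

Answer: 1 2 4 0 5 3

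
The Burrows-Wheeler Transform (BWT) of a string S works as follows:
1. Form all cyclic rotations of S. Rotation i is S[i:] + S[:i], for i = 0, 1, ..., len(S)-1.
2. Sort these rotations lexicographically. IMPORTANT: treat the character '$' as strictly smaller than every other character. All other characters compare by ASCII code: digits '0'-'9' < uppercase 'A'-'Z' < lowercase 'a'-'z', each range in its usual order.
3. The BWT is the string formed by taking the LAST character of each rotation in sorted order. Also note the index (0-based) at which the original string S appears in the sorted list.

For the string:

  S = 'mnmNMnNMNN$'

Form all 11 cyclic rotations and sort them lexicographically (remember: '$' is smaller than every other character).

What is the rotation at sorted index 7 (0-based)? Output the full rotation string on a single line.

All 11 rotations (rotation i = S[i:]+S[:i]):
  rot[0] = mnmNMnNMNN$
  rot[1] = nmNMnNMNN$m
  rot[2] = mNMnNMNN$mn
  rot[3] = NMnNMNN$mnm
  rot[4] = MnNMNN$mnmN
  rot[5] = nNMNN$mnmNM
  rot[6] = NMNN$mnmNMn
  rot[7] = MNN$mnmNMnN
  rot[8] = NN$mnmNMnNM
  rot[9] = N$mnmNMnNMN
  rot[10] = $mnmNMnNMNN
Sorted (with $ < everything):
  sorted[0] = $mnmNMnNMNN
  sorted[1] = MNN$mnmNMnN
  sorted[2] = MnNMNN$mnmN
  sorted[3] = N$mnmNMnNMN
  sorted[4] = NMNN$mnmNMn
  sorted[5] = NMnNMNN$mnm
  sorted[6] = NN$mnmNMnNM
  sorted[7] = mNMnNMNN$mn
  sorted[8] = mnmNMnNMNN$
  sorted[9] = nNMNN$mnmNM
  sorted[10] = nmNMnNMNN$m
sorted[7] = mNMnNMNN$mn

Answer: mNMnNMNN$mn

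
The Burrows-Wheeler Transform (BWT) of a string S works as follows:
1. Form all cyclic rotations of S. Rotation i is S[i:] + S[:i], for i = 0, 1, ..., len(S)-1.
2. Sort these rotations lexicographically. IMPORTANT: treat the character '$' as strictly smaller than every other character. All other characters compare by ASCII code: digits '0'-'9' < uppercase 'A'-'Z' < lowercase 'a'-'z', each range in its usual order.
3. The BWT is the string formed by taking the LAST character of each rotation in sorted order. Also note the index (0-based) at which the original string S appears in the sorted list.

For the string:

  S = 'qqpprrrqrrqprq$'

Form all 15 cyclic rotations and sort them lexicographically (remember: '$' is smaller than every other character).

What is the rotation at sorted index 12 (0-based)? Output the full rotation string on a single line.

Answer: rrqprq$qqpprrrq

Derivation:
All 15 rotations (rotation i = S[i:]+S[:i]):
  rot[0] = qqpprrrqrrqprq$
  rot[1] = qpprrrqrrqprq$q
  rot[2] = pprrrqrrqprq$qq
  rot[3] = prrrqrrqprq$qqp
  rot[4] = rrrqrrqprq$qqpp
  rot[5] = rrqrrqprq$qqppr
  rot[6] = rqrrqprq$qqpprr
  rot[7] = qrrqprq$qqpprrr
  rot[8] = rrqprq$qqpprrrq
  rot[9] = rqprq$qqpprrrqr
  rot[10] = qprq$qqpprrrqrr
  rot[11] = prq$qqpprrrqrrq
  rot[12] = rq$qqpprrrqrrqp
  rot[13] = q$qqpprrrqrrqpr
  rot[14] = $qqpprrrqrrqprq
Sorted (with $ < everything):
  sorted[0] = $qqpprrrqrrqprq
  sorted[1] = pprrrqrrqprq$qq
  sorted[2] = prq$qqpprrrqrrq
  sorted[3] = prrrqrrqprq$qqp
  sorted[4] = q$qqpprrrqrrqpr
  sorted[5] = qpprrrqrrqprq$q
  sorted[6] = qprq$qqpprrrqrr
  sorted[7] = qqpprrrqrrqprq$
  sorted[8] = qrrqprq$qqpprrr
  sorted[9] = rq$qqpprrrqrrqp
  sorted[10] = rqprq$qqpprrrqr
  sorted[11] = rqrrqprq$qqpprr
  sorted[12] = rrqprq$qqpprrrq
  sorted[13] = rrqrrqprq$qqppr
  sorted[14] = rrrqrrqprq$qqpp
sorted[12] = rrqprq$qqpprrrq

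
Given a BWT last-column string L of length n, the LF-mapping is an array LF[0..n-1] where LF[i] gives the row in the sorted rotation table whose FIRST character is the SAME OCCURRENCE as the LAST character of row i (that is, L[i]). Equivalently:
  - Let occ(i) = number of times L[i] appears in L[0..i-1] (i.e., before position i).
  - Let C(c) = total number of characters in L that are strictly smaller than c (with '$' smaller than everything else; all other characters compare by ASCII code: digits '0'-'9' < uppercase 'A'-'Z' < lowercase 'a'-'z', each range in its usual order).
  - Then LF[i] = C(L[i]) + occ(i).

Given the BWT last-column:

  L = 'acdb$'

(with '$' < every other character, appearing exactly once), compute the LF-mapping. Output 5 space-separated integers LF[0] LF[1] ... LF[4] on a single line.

Answer: 1 3 4 2 0

Derivation:
Char counts: '$':1, 'a':1, 'b':1, 'c':1, 'd':1
C (first-col start): C('$')=0, C('a')=1, C('b')=2, C('c')=3, C('d')=4
L[0]='a': occ=0, LF[0]=C('a')+0=1+0=1
L[1]='c': occ=0, LF[1]=C('c')+0=3+0=3
L[2]='d': occ=0, LF[2]=C('d')+0=4+0=4
L[3]='b': occ=0, LF[3]=C('b')+0=2+0=2
L[4]='$': occ=0, LF[4]=C('$')+0=0+0=0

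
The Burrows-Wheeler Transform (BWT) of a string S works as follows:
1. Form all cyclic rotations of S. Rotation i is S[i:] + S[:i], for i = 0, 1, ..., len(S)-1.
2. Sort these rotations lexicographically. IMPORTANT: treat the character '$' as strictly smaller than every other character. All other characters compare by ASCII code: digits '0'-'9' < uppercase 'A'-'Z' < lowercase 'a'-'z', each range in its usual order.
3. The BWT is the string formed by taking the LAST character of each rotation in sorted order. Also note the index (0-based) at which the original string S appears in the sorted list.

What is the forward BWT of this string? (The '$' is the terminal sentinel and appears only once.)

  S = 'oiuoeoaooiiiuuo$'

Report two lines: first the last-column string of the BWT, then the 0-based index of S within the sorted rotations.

Answer: ooooioiueuo$auii
11

Derivation:
All 16 rotations (rotation i = S[i:]+S[:i]):
  rot[0] = oiuoeoaooiiiuuo$
  rot[1] = iuoeoaooiiiuuo$o
  rot[2] = uoeoaooiiiuuo$oi
  rot[3] = oeoaooiiiuuo$oiu
  rot[4] = eoaooiiiuuo$oiuo
  rot[5] = oaooiiiuuo$oiuoe
  rot[6] = aooiiiuuo$oiuoeo
  rot[7] = ooiiiuuo$oiuoeoa
  rot[8] = oiiiuuo$oiuoeoao
  rot[9] = iiiuuo$oiuoeoaoo
  rot[10] = iiuuo$oiuoeoaooi
  rot[11] = iuuo$oiuoeoaooii
  rot[12] = uuo$oiuoeoaooiii
  rot[13] = uo$oiuoeoaooiiiu
  rot[14] = o$oiuoeoaooiiiuu
  rot[15] = $oiuoeoaooiiiuuo
Sorted (with $ < everything):
  sorted[0] = $oiuoeoaooiiiuuo  (last char: 'o')
  sorted[1] = aooiiiuuo$oiuoeo  (last char: 'o')
  sorted[2] = eoaooiiiuuo$oiuo  (last char: 'o')
  sorted[3] = iiiuuo$oiuoeoaoo  (last char: 'o')
  sorted[4] = iiuuo$oiuoeoaooi  (last char: 'i')
  sorted[5] = iuoeoaooiiiuuo$o  (last char: 'o')
  sorted[6] = iuuo$oiuoeoaooii  (last char: 'i')
  sorted[7] = o$oiuoeoaooiiiuu  (last char: 'u')
  sorted[8] = oaooiiiuuo$oiuoe  (last char: 'e')
  sorted[9] = oeoaooiiiuuo$oiu  (last char: 'u')
  sorted[10] = oiiiuuo$oiuoeoao  (last char: 'o')
  sorted[11] = oiuoeoaooiiiuuo$  (last char: '$')
  sorted[12] = ooiiiuuo$oiuoeoa  (last char: 'a')
  sorted[13] = uo$oiuoeoaooiiiu  (last char: 'u')
  sorted[14] = uoeoaooiiiuuo$oi  (last char: 'i')
  sorted[15] = uuo$oiuoeoaooiii  (last char: 'i')
Last column: ooooioiueuo$auii
Original string S is at sorted index 11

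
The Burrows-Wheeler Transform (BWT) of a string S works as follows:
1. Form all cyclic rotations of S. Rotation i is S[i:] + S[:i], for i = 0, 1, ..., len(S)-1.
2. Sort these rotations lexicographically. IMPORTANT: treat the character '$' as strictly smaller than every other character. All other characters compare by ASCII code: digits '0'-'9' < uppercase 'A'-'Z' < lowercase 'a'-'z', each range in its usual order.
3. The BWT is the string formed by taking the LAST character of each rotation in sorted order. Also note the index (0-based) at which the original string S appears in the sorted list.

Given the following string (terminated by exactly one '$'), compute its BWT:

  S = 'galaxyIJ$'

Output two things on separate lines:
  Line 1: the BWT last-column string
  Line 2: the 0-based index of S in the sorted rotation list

All 9 rotations (rotation i = S[i:]+S[:i]):
  rot[0] = galaxyIJ$
  rot[1] = alaxyIJ$g
  rot[2] = laxyIJ$ga
  rot[3] = axyIJ$gal
  rot[4] = xyIJ$gala
  rot[5] = yIJ$galax
  rot[6] = IJ$galaxy
  rot[7] = J$galaxyI
  rot[8] = $galaxyIJ
Sorted (with $ < everything):
  sorted[0] = $galaxyIJ  (last char: 'J')
  sorted[1] = IJ$galaxy  (last char: 'y')
  sorted[2] = J$galaxyI  (last char: 'I')
  sorted[3] = alaxyIJ$g  (last char: 'g')
  sorted[4] = axyIJ$gal  (last char: 'l')
  sorted[5] = galaxyIJ$  (last char: '$')
  sorted[6] = laxyIJ$ga  (last char: 'a')
  sorted[7] = xyIJ$gala  (last char: 'a')
  sorted[8] = yIJ$galax  (last char: 'x')
Last column: JyIgl$aax
Original string S is at sorted index 5

Answer: JyIgl$aax
5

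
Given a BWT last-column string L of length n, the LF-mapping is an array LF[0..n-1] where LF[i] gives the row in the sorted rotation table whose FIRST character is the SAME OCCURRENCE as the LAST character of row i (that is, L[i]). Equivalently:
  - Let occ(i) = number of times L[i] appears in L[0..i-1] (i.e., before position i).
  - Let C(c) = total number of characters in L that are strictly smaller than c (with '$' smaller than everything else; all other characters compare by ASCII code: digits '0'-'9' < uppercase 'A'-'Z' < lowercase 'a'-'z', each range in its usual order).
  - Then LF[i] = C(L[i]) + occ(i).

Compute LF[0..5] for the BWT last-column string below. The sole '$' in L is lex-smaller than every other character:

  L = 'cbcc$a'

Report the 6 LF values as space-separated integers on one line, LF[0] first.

Char counts: '$':1, 'a':1, 'b':1, 'c':3
C (first-col start): C('$')=0, C('a')=1, C('b')=2, C('c')=3
L[0]='c': occ=0, LF[0]=C('c')+0=3+0=3
L[1]='b': occ=0, LF[1]=C('b')+0=2+0=2
L[2]='c': occ=1, LF[2]=C('c')+1=3+1=4
L[3]='c': occ=2, LF[3]=C('c')+2=3+2=5
L[4]='$': occ=0, LF[4]=C('$')+0=0+0=0
L[5]='a': occ=0, LF[5]=C('a')+0=1+0=1

Answer: 3 2 4 5 0 1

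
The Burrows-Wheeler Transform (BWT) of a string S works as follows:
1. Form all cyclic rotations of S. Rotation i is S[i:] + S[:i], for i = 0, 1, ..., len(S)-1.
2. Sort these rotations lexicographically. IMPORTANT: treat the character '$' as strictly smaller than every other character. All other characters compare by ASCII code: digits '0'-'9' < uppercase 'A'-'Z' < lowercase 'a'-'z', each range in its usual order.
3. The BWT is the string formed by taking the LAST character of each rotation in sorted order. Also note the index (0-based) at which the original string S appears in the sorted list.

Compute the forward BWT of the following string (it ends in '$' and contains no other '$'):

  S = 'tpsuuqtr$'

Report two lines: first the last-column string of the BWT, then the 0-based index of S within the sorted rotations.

Answer: rtutp$qus
5

Derivation:
All 9 rotations (rotation i = S[i:]+S[:i]):
  rot[0] = tpsuuqtr$
  rot[1] = psuuqtr$t
  rot[2] = suuqtr$tp
  rot[3] = uuqtr$tps
  rot[4] = uqtr$tpsu
  rot[5] = qtr$tpsuu
  rot[6] = tr$tpsuuq
  rot[7] = r$tpsuuqt
  rot[8] = $tpsuuqtr
Sorted (with $ < everything):
  sorted[0] = $tpsuuqtr  (last char: 'r')
  sorted[1] = psuuqtr$t  (last char: 't')
  sorted[2] = qtr$tpsuu  (last char: 'u')
  sorted[3] = r$tpsuuqt  (last char: 't')
  sorted[4] = suuqtr$tp  (last char: 'p')
  sorted[5] = tpsuuqtr$  (last char: '$')
  sorted[6] = tr$tpsuuq  (last char: 'q')
  sorted[7] = uqtr$tpsu  (last char: 'u')
  sorted[8] = uuqtr$tps  (last char: 's')
Last column: rtutp$qus
Original string S is at sorted index 5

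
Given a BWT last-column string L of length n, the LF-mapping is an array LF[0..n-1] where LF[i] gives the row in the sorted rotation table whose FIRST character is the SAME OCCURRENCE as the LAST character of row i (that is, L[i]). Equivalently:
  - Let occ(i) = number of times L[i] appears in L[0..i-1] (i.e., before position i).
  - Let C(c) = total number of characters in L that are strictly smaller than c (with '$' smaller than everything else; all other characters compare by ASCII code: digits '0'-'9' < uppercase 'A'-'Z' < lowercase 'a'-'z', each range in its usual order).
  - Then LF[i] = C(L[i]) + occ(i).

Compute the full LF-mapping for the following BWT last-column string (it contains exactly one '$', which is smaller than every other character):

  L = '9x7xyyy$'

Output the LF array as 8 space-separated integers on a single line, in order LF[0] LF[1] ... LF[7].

Char counts: '$':1, '7':1, '9':1, 'x':2, 'y':3
C (first-col start): C('$')=0, C('7')=1, C('9')=2, C('x')=3, C('y')=5
L[0]='9': occ=0, LF[0]=C('9')+0=2+0=2
L[1]='x': occ=0, LF[1]=C('x')+0=3+0=3
L[2]='7': occ=0, LF[2]=C('7')+0=1+0=1
L[3]='x': occ=1, LF[3]=C('x')+1=3+1=4
L[4]='y': occ=0, LF[4]=C('y')+0=5+0=5
L[5]='y': occ=1, LF[5]=C('y')+1=5+1=6
L[6]='y': occ=2, LF[6]=C('y')+2=5+2=7
L[7]='$': occ=0, LF[7]=C('$')+0=0+0=0

Answer: 2 3 1 4 5 6 7 0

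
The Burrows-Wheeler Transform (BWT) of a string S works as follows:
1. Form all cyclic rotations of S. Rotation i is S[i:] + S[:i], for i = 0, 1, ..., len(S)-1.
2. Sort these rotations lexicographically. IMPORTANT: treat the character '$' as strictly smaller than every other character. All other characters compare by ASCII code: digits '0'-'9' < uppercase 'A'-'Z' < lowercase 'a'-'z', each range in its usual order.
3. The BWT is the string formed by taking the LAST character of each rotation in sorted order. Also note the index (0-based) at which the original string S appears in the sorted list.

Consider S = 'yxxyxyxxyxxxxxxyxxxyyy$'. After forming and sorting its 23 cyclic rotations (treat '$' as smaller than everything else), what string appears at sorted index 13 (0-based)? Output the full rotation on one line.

Answer: xyxyxxyxxxxxxyxxxyyy$yx

Derivation:
All 23 rotations (rotation i = S[i:]+S[:i]):
  rot[0] = yxxyxyxxyxxxxxxyxxxyyy$
  rot[1] = xxyxyxxyxxxxxxyxxxyyy$y
  rot[2] = xyxyxxyxxxxxxyxxxyyy$yx
  rot[3] = yxyxxyxxxxxxyxxxyyy$yxx
  rot[4] = xyxxyxxxxxxyxxxyyy$yxxy
  rot[5] = yxxyxxxxxxyxxxyyy$yxxyx
  rot[6] = xxyxxxxxxyxxxyyy$yxxyxy
  rot[7] = xyxxxxxxyxxxyyy$yxxyxyx
  rot[8] = yxxxxxxyxxxyyy$yxxyxyxx
  rot[9] = xxxxxxyxxxyyy$yxxyxyxxy
  rot[10] = xxxxxyxxxyyy$yxxyxyxxyx
  rot[11] = xxxxyxxxyyy$yxxyxyxxyxx
  rot[12] = xxxyxxxyyy$yxxyxyxxyxxx
  rot[13] = xxyxxxyyy$yxxyxyxxyxxxx
  rot[14] = xyxxxyyy$yxxyxyxxyxxxxx
  rot[15] = yxxxyyy$yxxyxyxxyxxxxxx
  rot[16] = xxxyyy$yxxyxyxxyxxxxxxy
  rot[17] = xxyyy$yxxyxyxxyxxxxxxyx
  rot[18] = xyyy$yxxyxyxxyxxxxxxyxx
  rot[19] = yyy$yxxyxyxxyxxxxxxyxxx
  rot[20] = yy$yxxyxyxxyxxxxxxyxxxy
  rot[21] = y$yxxyxyxxyxxxxxxyxxxyy
  rot[22] = $yxxyxyxxyxxxxxxyxxxyyy
Sorted (with $ < everything):
  sorted[0] = $yxxyxyxxyxxxxxxyxxxyyy
  sorted[1] = xxxxxxyxxxyyy$yxxyxyxxy
  sorted[2] = xxxxxyxxxyyy$yxxyxyxxyx
  sorted[3] = xxxxyxxxyyy$yxxyxyxxyxx
  sorted[4] = xxxyxxxyyy$yxxyxyxxyxxx
  sorted[5] = xxxyyy$yxxyxyxxyxxxxxxy
  sorted[6] = xxyxxxxxxyxxxyyy$yxxyxy
  sorted[7] = xxyxxxyyy$yxxyxyxxyxxxx
  sorted[8] = xxyxyxxyxxxxxxyxxxyyy$y
  sorted[9] = xxyyy$yxxyxyxxyxxxxxxyx
  sorted[10] = xyxxxxxxyxxxyyy$yxxyxyx
  sorted[11] = xyxxxyyy$yxxyxyxxyxxxxx
  sorted[12] = xyxxyxxxxxxyxxxyyy$yxxy
  sorted[13] = xyxyxxyxxxxxxyxxxyyy$yx
  sorted[14] = xyyy$yxxyxyxxyxxxxxxyxx
  sorted[15] = y$yxxyxyxxyxxxxxxyxxxyy
  sorted[16] = yxxxxxxyxxxyyy$yxxyxyxx
  sorted[17] = yxxxyyy$yxxyxyxxyxxxxxx
  sorted[18] = yxxyxxxxxxyxxxyyy$yxxyx
  sorted[19] = yxxyxyxxyxxxxxxyxxxyyy$
  sorted[20] = yxyxxyxxxxxxyxxxyyy$yxx
  sorted[21] = yy$yxxyxyxxyxxxxxxyxxxy
  sorted[22] = yyy$yxxyxyxxyxxxxxxyxxx
sorted[13] = xyxyxxyxxxxxxyxxxyyy$yx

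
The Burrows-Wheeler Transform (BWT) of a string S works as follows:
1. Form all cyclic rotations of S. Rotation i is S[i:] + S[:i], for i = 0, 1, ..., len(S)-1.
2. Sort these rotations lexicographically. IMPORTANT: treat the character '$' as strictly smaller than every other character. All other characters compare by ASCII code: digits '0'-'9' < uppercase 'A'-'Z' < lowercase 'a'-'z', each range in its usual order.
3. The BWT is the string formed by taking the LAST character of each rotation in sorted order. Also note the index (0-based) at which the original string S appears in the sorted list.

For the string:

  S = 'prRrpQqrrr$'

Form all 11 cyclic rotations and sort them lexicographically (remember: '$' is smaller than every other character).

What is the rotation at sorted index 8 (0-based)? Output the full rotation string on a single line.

All 11 rotations (rotation i = S[i:]+S[:i]):
  rot[0] = prRrpQqrrr$
  rot[1] = rRrpQqrrr$p
  rot[2] = RrpQqrrr$pr
  rot[3] = rpQqrrr$prR
  rot[4] = pQqrrr$prRr
  rot[5] = Qqrrr$prRrp
  rot[6] = qrrr$prRrpQ
  rot[7] = rrr$prRrpQq
  rot[8] = rr$prRrpQqr
  rot[9] = r$prRrpQqrr
  rot[10] = $prRrpQqrrr
Sorted (with $ < everything):
  sorted[0] = $prRrpQqrrr
  sorted[1] = Qqrrr$prRrp
  sorted[2] = RrpQqrrr$pr
  sorted[3] = pQqrrr$prRr
  sorted[4] = prRrpQqrrr$
  sorted[5] = qrrr$prRrpQ
  sorted[6] = r$prRrpQqrr
  sorted[7] = rRrpQqrrr$p
  sorted[8] = rpQqrrr$prR
  sorted[9] = rr$prRrpQqr
  sorted[10] = rrr$prRrpQq
sorted[8] = rpQqrrr$prR

Answer: rpQqrrr$prR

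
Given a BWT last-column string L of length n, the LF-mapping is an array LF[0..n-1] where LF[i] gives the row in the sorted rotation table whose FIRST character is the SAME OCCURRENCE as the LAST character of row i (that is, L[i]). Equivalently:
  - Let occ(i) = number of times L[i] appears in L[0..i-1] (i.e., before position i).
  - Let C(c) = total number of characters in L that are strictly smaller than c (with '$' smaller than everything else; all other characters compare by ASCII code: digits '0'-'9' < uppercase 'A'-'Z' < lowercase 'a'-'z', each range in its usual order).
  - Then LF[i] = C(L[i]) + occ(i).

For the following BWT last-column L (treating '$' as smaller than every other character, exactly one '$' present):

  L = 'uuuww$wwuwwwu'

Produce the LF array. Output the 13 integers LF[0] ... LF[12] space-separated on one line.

Char counts: '$':1, 'u':5, 'w':7
C (first-col start): C('$')=0, C('u')=1, C('w')=6
L[0]='u': occ=0, LF[0]=C('u')+0=1+0=1
L[1]='u': occ=1, LF[1]=C('u')+1=1+1=2
L[2]='u': occ=2, LF[2]=C('u')+2=1+2=3
L[3]='w': occ=0, LF[3]=C('w')+0=6+0=6
L[4]='w': occ=1, LF[4]=C('w')+1=6+1=7
L[5]='$': occ=0, LF[5]=C('$')+0=0+0=0
L[6]='w': occ=2, LF[6]=C('w')+2=6+2=8
L[7]='w': occ=3, LF[7]=C('w')+3=6+3=9
L[8]='u': occ=3, LF[8]=C('u')+3=1+3=4
L[9]='w': occ=4, LF[9]=C('w')+4=6+4=10
L[10]='w': occ=5, LF[10]=C('w')+5=6+5=11
L[11]='w': occ=6, LF[11]=C('w')+6=6+6=12
L[12]='u': occ=4, LF[12]=C('u')+4=1+4=5

Answer: 1 2 3 6 7 0 8 9 4 10 11 12 5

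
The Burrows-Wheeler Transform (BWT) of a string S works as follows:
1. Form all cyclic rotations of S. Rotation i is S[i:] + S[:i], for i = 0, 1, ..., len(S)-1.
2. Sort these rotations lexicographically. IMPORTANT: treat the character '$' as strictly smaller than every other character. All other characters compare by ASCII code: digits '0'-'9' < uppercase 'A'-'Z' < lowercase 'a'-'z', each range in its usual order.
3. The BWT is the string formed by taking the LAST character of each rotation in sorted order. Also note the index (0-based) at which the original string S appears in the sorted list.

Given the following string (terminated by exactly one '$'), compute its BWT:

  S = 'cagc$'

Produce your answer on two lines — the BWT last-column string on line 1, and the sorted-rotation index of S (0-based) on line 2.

All 5 rotations (rotation i = S[i:]+S[:i]):
  rot[0] = cagc$
  rot[1] = agc$c
  rot[2] = gc$ca
  rot[3] = c$cag
  rot[4] = $cagc
Sorted (with $ < everything):
  sorted[0] = $cagc  (last char: 'c')
  sorted[1] = agc$c  (last char: 'c')
  sorted[2] = c$cag  (last char: 'g')
  sorted[3] = cagc$  (last char: '$')
  sorted[4] = gc$ca  (last char: 'a')
Last column: ccg$a
Original string S is at sorted index 3

Answer: ccg$a
3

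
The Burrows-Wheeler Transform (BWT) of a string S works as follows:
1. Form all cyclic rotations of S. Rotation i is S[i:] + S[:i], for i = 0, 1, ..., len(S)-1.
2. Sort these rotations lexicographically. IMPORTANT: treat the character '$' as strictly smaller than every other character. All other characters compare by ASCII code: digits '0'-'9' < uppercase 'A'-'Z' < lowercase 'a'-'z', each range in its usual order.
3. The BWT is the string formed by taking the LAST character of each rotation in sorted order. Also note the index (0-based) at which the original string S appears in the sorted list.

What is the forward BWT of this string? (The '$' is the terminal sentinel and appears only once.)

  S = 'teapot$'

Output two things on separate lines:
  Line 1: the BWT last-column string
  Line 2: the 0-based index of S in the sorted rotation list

Answer: tetpao$
6

Derivation:
All 7 rotations (rotation i = S[i:]+S[:i]):
  rot[0] = teapot$
  rot[1] = eapot$t
  rot[2] = apot$te
  rot[3] = pot$tea
  rot[4] = ot$teap
  rot[5] = t$teapo
  rot[6] = $teapot
Sorted (with $ < everything):
  sorted[0] = $teapot  (last char: 't')
  sorted[1] = apot$te  (last char: 'e')
  sorted[2] = eapot$t  (last char: 't')
  sorted[3] = ot$teap  (last char: 'p')
  sorted[4] = pot$tea  (last char: 'a')
  sorted[5] = t$teapo  (last char: 'o')
  sorted[6] = teapot$  (last char: '$')
Last column: tetpao$
Original string S is at sorted index 6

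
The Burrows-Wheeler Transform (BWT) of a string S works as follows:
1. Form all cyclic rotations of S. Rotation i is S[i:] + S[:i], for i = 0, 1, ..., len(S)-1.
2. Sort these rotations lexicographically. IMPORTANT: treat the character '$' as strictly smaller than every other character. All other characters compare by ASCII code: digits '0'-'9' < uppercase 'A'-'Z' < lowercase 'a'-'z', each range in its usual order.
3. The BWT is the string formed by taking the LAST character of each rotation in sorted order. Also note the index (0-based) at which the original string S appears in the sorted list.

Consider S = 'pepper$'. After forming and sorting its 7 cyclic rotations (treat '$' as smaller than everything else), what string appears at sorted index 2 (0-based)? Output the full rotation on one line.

All 7 rotations (rotation i = S[i:]+S[:i]):
  rot[0] = pepper$
  rot[1] = epper$p
  rot[2] = pper$pe
  rot[3] = per$pep
  rot[4] = er$pepp
  rot[5] = r$peppe
  rot[6] = $pepper
Sorted (with $ < everything):
  sorted[0] = $pepper
  sorted[1] = epper$p
  sorted[2] = er$pepp
  sorted[3] = pepper$
  sorted[4] = per$pep
  sorted[5] = pper$pe
  sorted[6] = r$peppe
sorted[2] = er$pepp

Answer: er$pepp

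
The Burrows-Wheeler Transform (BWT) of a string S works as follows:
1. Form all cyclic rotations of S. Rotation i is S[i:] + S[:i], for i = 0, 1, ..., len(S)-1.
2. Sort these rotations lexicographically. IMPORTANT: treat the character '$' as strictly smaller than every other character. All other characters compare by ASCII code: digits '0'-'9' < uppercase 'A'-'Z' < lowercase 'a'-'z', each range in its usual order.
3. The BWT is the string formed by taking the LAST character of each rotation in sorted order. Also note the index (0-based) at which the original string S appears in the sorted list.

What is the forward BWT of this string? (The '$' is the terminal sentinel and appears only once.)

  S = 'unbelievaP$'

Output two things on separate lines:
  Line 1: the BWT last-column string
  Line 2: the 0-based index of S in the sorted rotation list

All 11 rotations (rotation i = S[i:]+S[:i]):
  rot[0] = unbelievaP$
  rot[1] = nbelievaP$u
  rot[2] = believaP$un
  rot[3] = elievaP$unb
  rot[4] = lievaP$unbe
  rot[5] = ievaP$unbel
  rot[6] = evaP$unbeli
  rot[7] = vaP$unbelie
  rot[8] = aP$unbeliev
  rot[9] = P$unbelieva
  rot[10] = $unbelievaP
Sorted (with $ < everything):
  sorted[0] = $unbelievaP  (last char: 'P')
  sorted[1] = P$unbelieva  (last char: 'a')
  sorted[2] = aP$unbeliev  (last char: 'v')
  sorted[3] = believaP$un  (last char: 'n')
  sorted[4] = elievaP$unb  (last char: 'b')
  sorted[5] = evaP$unbeli  (last char: 'i')
  sorted[6] = ievaP$unbel  (last char: 'l')
  sorted[7] = lievaP$unbe  (last char: 'e')
  sorted[8] = nbelievaP$u  (last char: 'u')
  sorted[9] = unbelievaP$  (last char: '$')
  sorted[10] = vaP$unbelie  (last char: 'e')
Last column: Pavnbileu$e
Original string S is at sorted index 9

Answer: Pavnbileu$e
9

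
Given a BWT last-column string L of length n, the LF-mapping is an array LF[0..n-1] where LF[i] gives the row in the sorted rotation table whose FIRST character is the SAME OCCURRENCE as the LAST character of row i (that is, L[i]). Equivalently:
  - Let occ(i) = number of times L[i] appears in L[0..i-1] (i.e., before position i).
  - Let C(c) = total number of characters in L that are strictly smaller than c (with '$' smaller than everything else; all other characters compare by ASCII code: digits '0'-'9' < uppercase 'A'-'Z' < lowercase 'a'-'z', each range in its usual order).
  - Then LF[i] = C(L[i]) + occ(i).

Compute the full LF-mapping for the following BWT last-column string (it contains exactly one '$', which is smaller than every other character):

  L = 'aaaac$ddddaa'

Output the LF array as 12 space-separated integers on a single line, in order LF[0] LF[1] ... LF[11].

Char counts: '$':1, 'a':6, 'c':1, 'd':4
C (first-col start): C('$')=0, C('a')=1, C('c')=7, C('d')=8
L[0]='a': occ=0, LF[0]=C('a')+0=1+0=1
L[1]='a': occ=1, LF[1]=C('a')+1=1+1=2
L[2]='a': occ=2, LF[2]=C('a')+2=1+2=3
L[3]='a': occ=3, LF[3]=C('a')+3=1+3=4
L[4]='c': occ=0, LF[4]=C('c')+0=7+0=7
L[5]='$': occ=0, LF[5]=C('$')+0=0+0=0
L[6]='d': occ=0, LF[6]=C('d')+0=8+0=8
L[7]='d': occ=1, LF[7]=C('d')+1=8+1=9
L[8]='d': occ=2, LF[8]=C('d')+2=8+2=10
L[9]='d': occ=3, LF[9]=C('d')+3=8+3=11
L[10]='a': occ=4, LF[10]=C('a')+4=1+4=5
L[11]='a': occ=5, LF[11]=C('a')+5=1+5=6

Answer: 1 2 3 4 7 0 8 9 10 11 5 6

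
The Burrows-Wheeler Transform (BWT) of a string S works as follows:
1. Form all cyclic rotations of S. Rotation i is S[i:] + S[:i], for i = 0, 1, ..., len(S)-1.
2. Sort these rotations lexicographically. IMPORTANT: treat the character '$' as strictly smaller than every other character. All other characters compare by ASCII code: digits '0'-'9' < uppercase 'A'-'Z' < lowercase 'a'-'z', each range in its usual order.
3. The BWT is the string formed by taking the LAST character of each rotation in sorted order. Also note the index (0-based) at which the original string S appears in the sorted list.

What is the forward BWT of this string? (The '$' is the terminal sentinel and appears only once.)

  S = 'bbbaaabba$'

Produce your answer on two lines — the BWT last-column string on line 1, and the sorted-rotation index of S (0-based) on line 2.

All 10 rotations (rotation i = S[i:]+S[:i]):
  rot[0] = bbbaaabba$
  rot[1] = bbaaabba$b
  rot[2] = baaabba$bb
  rot[3] = aaabba$bbb
  rot[4] = aabba$bbba
  rot[5] = abba$bbbaa
  rot[6] = bba$bbbaaa
  rot[7] = ba$bbbaaab
  rot[8] = a$bbbaaabb
  rot[9] = $bbbaaabba
Sorted (with $ < everything):
  sorted[0] = $bbbaaabba  (last char: 'a')
  sorted[1] = a$bbbaaabb  (last char: 'b')
  sorted[2] = aaabba$bbb  (last char: 'b')
  sorted[3] = aabba$bbba  (last char: 'a')
  sorted[4] = abba$bbbaa  (last char: 'a')
  sorted[5] = ba$bbbaaab  (last char: 'b')
  sorted[6] = baaabba$bb  (last char: 'b')
  sorted[7] = bba$bbbaaa  (last char: 'a')
  sorted[8] = bbaaabba$b  (last char: 'b')
  sorted[9] = bbbaaabba$  (last char: '$')
Last column: abbaabbab$
Original string S is at sorted index 9

Answer: abbaabbab$
9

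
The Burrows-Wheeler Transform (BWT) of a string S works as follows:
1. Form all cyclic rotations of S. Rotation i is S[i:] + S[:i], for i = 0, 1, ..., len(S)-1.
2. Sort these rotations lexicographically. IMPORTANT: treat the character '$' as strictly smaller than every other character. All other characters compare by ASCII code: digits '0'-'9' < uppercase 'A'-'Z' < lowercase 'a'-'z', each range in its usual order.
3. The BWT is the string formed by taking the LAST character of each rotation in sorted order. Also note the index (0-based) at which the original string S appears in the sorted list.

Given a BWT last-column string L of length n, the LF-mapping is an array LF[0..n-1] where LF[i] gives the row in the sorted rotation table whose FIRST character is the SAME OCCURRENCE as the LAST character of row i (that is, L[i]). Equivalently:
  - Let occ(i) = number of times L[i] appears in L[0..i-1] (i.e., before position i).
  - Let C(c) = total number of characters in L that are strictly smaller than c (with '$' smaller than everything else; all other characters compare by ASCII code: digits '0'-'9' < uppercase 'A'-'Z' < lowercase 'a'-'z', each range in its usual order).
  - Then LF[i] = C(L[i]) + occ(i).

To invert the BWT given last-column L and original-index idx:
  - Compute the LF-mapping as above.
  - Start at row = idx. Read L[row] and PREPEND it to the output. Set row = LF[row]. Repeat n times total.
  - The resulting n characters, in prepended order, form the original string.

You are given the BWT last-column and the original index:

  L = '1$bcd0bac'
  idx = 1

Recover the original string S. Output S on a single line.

Answer: 0bcacdb1$

Derivation:
LF mapping: 2 0 4 6 8 1 5 3 7
Walk LF starting at row 1, prepending L[row]:
  step 1: row=1, L[1]='$', prepend. Next row=LF[1]=0
  step 2: row=0, L[0]='1', prepend. Next row=LF[0]=2
  step 3: row=2, L[2]='b', prepend. Next row=LF[2]=4
  step 4: row=4, L[4]='d', prepend. Next row=LF[4]=8
  step 5: row=8, L[8]='c', prepend. Next row=LF[8]=7
  step 6: row=7, L[7]='a', prepend. Next row=LF[7]=3
  step 7: row=3, L[3]='c', prepend. Next row=LF[3]=6
  step 8: row=6, L[6]='b', prepend. Next row=LF[6]=5
  step 9: row=5, L[5]='0', prepend. Next row=LF[5]=1
Reversed output: 0bcacdb1$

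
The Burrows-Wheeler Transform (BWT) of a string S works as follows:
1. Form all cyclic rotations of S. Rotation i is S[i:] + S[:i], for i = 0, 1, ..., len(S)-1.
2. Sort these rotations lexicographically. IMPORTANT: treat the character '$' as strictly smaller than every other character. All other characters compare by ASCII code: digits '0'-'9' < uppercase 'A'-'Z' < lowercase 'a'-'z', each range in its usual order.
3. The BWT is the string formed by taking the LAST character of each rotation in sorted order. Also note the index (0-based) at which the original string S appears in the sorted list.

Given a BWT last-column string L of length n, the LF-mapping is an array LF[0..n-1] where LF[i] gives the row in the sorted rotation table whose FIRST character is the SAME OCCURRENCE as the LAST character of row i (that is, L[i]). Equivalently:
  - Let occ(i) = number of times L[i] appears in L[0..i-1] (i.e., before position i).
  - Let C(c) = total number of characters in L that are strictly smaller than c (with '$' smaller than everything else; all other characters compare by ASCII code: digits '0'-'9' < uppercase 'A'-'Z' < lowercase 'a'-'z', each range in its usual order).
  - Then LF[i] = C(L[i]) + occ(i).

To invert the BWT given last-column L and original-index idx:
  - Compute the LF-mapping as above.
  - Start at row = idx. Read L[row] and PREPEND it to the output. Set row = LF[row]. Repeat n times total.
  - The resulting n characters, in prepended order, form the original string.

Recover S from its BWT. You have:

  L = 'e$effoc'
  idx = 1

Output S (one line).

LF mapping: 2 0 3 4 5 6 1
Walk LF starting at row 1, prepending L[row]:
  step 1: row=1, L[1]='$', prepend. Next row=LF[1]=0
  step 2: row=0, L[0]='e', prepend. Next row=LF[0]=2
  step 3: row=2, L[2]='e', prepend. Next row=LF[2]=3
  step 4: row=3, L[3]='f', prepend. Next row=LF[3]=4
  step 5: row=4, L[4]='f', prepend. Next row=LF[4]=5
  step 6: row=5, L[5]='o', prepend. Next row=LF[5]=6
  step 7: row=6, L[6]='c', prepend. Next row=LF[6]=1
Reversed output: coffee$

Answer: coffee$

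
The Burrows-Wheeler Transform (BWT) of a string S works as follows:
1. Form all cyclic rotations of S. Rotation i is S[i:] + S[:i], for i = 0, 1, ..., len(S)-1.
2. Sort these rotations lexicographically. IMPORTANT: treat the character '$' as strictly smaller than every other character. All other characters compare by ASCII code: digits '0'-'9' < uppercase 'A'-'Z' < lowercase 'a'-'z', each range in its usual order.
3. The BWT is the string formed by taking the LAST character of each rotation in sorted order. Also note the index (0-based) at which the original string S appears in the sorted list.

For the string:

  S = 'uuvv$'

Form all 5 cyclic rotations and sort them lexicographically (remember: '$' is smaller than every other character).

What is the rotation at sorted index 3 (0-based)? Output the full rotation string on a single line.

All 5 rotations (rotation i = S[i:]+S[:i]):
  rot[0] = uuvv$
  rot[1] = uvv$u
  rot[2] = vv$uu
  rot[3] = v$uuv
  rot[4] = $uuvv
Sorted (with $ < everything):
  sorted[0] = $uuvv
  sorted[1] = uuvv$
  sorted[2] = uvv$u
  sorted[3] = v$uuv
  sorted[4] = vv$uu
sorted[3] = v$uuv

Answer: v$uuv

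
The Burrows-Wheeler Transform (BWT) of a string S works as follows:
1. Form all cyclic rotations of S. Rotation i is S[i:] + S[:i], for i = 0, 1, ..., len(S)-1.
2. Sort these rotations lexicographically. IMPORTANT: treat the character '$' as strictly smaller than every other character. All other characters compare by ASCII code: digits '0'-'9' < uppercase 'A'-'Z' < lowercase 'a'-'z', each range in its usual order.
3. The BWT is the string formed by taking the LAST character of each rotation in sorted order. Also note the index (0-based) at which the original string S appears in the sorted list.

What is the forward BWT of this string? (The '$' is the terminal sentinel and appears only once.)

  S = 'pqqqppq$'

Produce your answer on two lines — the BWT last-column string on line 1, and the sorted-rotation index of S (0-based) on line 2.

All 8 rotations (rotation i = S[i:]+S[:i]):
  rot[0] = pqqqppq$
  rot[1] = qqqppq$p
  rot[2] = qqppq$pq
  rot[3] = qppq$pqq
  rot[4] = ppq$pqqq
  rot[5] = pq$pqqqp
  rot[6] = q$pqqqpp
  rot[7] = $pqqqppq
Sorted (with $ < everything):
  sorted[0] = $pqqqppq  (last char: 'q')
  sorted[1] = ppq$pqqq  (last char: 'q')
  sorted[2] = pq$pqqqp  (last char: 'p')
  sorted[3] = pqqqppq$  (last char: '$')
  sorted[4] = q$pqqqpp  (last char: 'p')
  sorted[5] = qppq$pqq  (last char: 'q')
  sorted[6] = qqppq$pq  (last char: 'q')
  sorted[7] = qqqppq$p  (last char: 'p')
Last column: qqp$pqqp
Original string S is at sorted index 3

Answer: qqp$pqqp
3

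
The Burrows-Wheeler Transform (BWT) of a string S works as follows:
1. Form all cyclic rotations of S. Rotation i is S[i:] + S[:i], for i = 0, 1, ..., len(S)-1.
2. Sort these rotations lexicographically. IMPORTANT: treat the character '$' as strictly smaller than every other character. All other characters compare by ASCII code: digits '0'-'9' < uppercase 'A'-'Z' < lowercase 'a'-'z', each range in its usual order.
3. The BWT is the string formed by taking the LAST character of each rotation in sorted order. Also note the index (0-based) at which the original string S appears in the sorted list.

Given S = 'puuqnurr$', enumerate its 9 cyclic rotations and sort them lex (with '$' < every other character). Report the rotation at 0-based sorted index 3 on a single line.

All 9 rotations (rotation i = S[i:]+S[:i]):
  rot[0] = puuqnurr$
  rot[1] = uuqnurr$p
  rot[2] = uqnurr$pu
  rot[3] = qnurr$puu
  rot[4] = nurr$puuq
  rot[5] = urr$puuqn
  rot[6] = rr$puuqnu
  rot[7] = r$puuqnur
  rot[8] = $puuqnurr
Sorted (with $ < everything):
  sorted[0] = $puuqnurr
  sorted[1] = nurr$puuq
  sorted[2] = puuqnurr$
  sorted[3] = qnurr$puu
  sorted[4] = r$puuqnur
  sorted[5] = rr$puuqnu
  sorted[6] = uqnurr$pu
  sorted[7] = urr$puuqn
  sorted[8] = uuqnurr$p
sorted[3] = qnurr$puu

Answer: qnurr$puu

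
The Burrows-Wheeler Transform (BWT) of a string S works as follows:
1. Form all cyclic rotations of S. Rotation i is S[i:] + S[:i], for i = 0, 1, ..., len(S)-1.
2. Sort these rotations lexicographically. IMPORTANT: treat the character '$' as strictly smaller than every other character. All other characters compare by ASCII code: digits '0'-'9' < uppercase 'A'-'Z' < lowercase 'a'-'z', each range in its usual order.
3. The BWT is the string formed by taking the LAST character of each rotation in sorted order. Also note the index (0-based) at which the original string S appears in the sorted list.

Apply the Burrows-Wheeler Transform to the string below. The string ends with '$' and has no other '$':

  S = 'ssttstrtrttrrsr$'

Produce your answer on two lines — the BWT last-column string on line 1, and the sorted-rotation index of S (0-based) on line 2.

Answer: rstrttr$tstsrtrs
7

Derivation:
All 16 rotations (rotation i = S[i:]+S[:i]):
  rot[0] = ssttstrtrttrrsr$
  rot[1] = sttstrtrttrrsr$s
  rot[2] = ttstrtrttrrsr$ss
  rot[3] = tstrtrttrrsr$sst
  rot[4] = strtrttrrsr$sstt
  rot[5] = trtrttrrsr$sstts
  rot[6] = rtrttrrsr$ssttst
  rot[7] = trttrrsr$ssttstr
  rot[8] = rttrrsr$ssttstrt
  rot[9] = ttrrsr$ssttstrtr
  rot[10] = trrsr$ssttstrtrt
  rot[11] = rrsr$ssttstrtrtt
  rot[12] = rsr$ssttstrtrttr
  rot[13] = sr$ssttstrtrttrr
  rot[14] = r$ssttstrtrttrrs
  rot[15] = $ssttstrtrttrrsr
Sorted (with $ < everything):
  sorted[0] = $ssttstrtrttrrsr  (last char: 'r')
  sorted[1] = r$ssttstrtrttrrs  (last char: 's')
  sorted[2] = rrsr$ssttstrtrtt  (last char: 't')
  sorted[3] = rsr$ssttstrtrttr  (last char: 'r')
  sorted[4] = rtrttrrsr$ssttst  (last char: 't')
  sorted[5] = rttrrsr$ssttstrt  (last char: 't')
  sorted[6] = sr$ssttstrtrttrr  (last char: 'r')
  sorted[7] = ssttstrtrttrrsr$  (last char: '$')
  sorted[8] = strtrttrrsr$sstt  (last char: 't')
  sorted[9] = sttstrtrttrrsr$s  (last char: 's')
  sorted[10] = trrsr$ssttstrtrt  (last char: 't')
  sorted[11] = trtrttrrsr$sstts  (last char: 's')
  sorted[12] = trttrrsr$ssttstr  (last char: 'r')
  sorted[13] = tstrtrttrrsr$sst  (last char: 't')
  sorted[14] = ttrrsr$ssttstrtr  (last char: 'r')
  sorted[15] = ttstrtrttrrsr$ss  (last char: 's')
Last column: rstrttr$tstsrtrs
Original string S is at sorted index 7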